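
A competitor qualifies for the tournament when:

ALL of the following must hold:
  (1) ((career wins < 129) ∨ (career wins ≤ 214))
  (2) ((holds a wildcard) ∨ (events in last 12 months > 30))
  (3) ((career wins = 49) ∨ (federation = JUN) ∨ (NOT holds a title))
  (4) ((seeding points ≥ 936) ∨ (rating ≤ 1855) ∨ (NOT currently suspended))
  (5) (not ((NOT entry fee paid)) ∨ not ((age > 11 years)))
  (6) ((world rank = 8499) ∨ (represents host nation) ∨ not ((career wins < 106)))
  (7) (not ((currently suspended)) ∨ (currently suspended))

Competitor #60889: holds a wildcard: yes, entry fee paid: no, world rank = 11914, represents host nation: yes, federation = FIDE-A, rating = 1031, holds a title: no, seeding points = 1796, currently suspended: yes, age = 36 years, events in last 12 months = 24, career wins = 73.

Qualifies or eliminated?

Atomic conditions:
  career wins < 129: 73 < 129 is true
  career wins ≤ 214: 73 ≤ 214 is true
  holds a wildcard: yes → true
  events in last 12 months > 30: 24 > 30 is false
  career wins = 49: 73 == 49 is false
  federation = JUN: FIDE-A == JUN is false
  NOT holds a title: no → true
  seeding points ≥ 936: 1796 ≥ 936 is true
  rating ≤ 1855: 1031 ≤ 1855 is true
  NOT currently suspended: yes → false
  NOT entry fee paid: no → true
  age > 11 years: 36 > 11 is true
  world rank = 8499: 11914 == 8499 is false
  represents host nation: yes → true
  career wins < 106: 73 < 106 is true
  currently suspended: yes → true
Combine:
[1] true OR true = true
[2] true OR false = true
[3] false OR false OR true = true
[4] true OR true OR false = true
[5.1] NOT true = false
[5.2] NOT true = false
[5] false OR false = false
[6.3] NOT true = false
[6] false OR true OR false = true
[7.1] NOT true = false
[7] false OR true = true
[root] true AND true AND true AND true AND false AND true AND true = false
Overall: false → eliminated

Eliminated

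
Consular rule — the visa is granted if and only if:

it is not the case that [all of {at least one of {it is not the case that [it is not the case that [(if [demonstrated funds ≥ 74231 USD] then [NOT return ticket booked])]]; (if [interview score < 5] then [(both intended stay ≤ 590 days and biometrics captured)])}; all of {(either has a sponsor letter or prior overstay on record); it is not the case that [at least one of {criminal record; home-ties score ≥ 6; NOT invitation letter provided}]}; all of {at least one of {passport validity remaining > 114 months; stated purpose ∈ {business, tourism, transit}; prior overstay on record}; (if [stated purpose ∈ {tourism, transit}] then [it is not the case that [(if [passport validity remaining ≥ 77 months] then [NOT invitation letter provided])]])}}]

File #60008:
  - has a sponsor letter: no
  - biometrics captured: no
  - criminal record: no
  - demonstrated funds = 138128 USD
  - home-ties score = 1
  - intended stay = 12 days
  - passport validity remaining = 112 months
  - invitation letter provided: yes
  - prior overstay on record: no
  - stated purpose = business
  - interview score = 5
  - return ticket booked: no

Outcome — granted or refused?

Atomic conditions:
  demonstrated funds ≥ 74231 USD: 138128 ≥ 74231 is true
  NOT return ticket booked: no → true
  interview score < 5: 5 < 5 is false
  intended stay ≤ 590 days: 12 ≤ 590 is true
  biometrics captured: no → false
  has a sponsor letter: no → false
  prior overstay on record: no → false
  criminal record: no → false
  home-ties score ≥ 6: 1 ≥ 6 is false
  NOT invitation letter provided: yes → false
  passport validity remaining > 114 months: 112 > 114 is false
  stated purpose ∈ {business, tourism, transit}: business is in the set → true
  stated purpose ∈ {tourism, transit}: business is not in the set → false
  passport validity remaining ≥ 77 months: 112 ≥ 77 is true
Combine:
[1.1.1.1.1] true → true = true
[1.1.1.1] NOT true = false
[1.1.1] NOT false = true
[1.1.2.2] true AND false = false
[1.1.2] false → false (antecedent false ⇒ implication holds) = true
[1.1] true OR true = true
[1.2.1] false OR false = false
[1.2.2.1] false OR false OR false = false
[1.2.2] NOT false = true
[1.2] false AND true = false
[1.3.1] false OR true OR false = true
[1.3.2.2.1] true → false = false
[1.3.2.2] NOT false = true
[1.3.2] false → true (antecedent false ⇒ implication holds) = true
[1.3] true AND true = true
[1] true AND false AND true = false
[root] NOT false = true
Overall: true → granted

Granted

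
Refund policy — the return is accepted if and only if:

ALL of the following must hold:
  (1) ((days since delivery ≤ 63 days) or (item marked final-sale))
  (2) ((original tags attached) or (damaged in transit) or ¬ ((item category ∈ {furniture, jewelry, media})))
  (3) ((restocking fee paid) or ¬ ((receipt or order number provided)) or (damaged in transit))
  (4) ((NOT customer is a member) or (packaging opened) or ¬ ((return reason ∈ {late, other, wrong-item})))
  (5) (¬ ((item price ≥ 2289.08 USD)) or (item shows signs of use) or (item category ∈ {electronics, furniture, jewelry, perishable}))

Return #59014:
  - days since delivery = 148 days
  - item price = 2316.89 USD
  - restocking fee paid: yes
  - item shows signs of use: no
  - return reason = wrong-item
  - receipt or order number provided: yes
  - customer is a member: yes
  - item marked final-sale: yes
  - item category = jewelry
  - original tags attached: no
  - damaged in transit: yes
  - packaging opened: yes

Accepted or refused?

Atomic conditions:
  days since delivery ≤ 63 days: 148 ≤ 63 is false
  item marked final-sale: yes → true
  original tags attached: no → false
  damaged in transit: yes → true
  item category ∈ {furniture, jewelry, media}: jewelry is in the set → true
  restocking fee paid: yes → true
  receipt or order number provided: yes → true
  NOT customer is a member: yes → false
  packaging opened: yes → true
  return reason ∈ {late, other, wrong-item}: wrong-item is in the set → true
  item price ≥ 2289.08 USD: 2316.89 ≥ 2289.08 is true
  item shows signs of use: no → false
  item category ∈ {electronics, furniture, jewelry, perishable}: jewelry is in the set → true
Combine:
[1] false OR true = true
[2.3] NOT true = false
[2] false OR true OR false = true
[3.2] NOT true = false
[3] true OR false OR true = true
[4.3] NOT true = false
[4] false OR true OR false = true
[5.1] NOT true = false
[5] false OR false OR true = true
[root] true AND true AND true AND true AND true = true
Overall: true → accepted

Accepted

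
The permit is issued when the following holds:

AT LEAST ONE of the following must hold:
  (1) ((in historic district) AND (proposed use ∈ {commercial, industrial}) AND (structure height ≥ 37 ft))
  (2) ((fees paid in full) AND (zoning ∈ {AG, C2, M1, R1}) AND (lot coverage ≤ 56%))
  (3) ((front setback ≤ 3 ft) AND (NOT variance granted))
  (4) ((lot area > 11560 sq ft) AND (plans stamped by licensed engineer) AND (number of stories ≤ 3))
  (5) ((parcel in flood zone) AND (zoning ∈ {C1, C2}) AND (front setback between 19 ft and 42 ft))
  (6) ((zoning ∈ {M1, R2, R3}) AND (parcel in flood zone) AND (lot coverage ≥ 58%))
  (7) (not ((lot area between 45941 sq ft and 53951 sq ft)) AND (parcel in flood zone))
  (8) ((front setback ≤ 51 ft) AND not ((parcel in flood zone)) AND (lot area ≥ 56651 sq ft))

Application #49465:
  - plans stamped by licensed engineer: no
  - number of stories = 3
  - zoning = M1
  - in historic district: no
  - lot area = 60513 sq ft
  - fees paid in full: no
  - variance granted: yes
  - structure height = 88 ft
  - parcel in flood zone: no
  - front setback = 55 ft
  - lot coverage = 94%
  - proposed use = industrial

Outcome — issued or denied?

Atomic conditions:
  in historic district: no → false
  proposed use ∈ {commercial, industrial}: industrial is in the set → true
  structure height ≥ 37 ft: 88 ≥ 37 is true
  fees paid in full: no → false
  zoning ∈ {AG, C2, M1, R1}: M1 is in the set → true
  lot coverage ≤ 56%: 94 ≤ 56 is false
  front setback ≤ 3 ft: 55 ≤ 3 is false
  NOT variance granted: yes → false
  lot area > 11560 sq ft: 60513 > 11560 is true
  plans stamped by licensed engineer: no → false
  number of stories ≤ 3: 3 ≤ 3 is true
  parcel in flood zone: no → false
  zoning ∈ {C1, C2}: M1 is not in the set → false
  front setback between 19 ft and 42 ft: 55 in [19, 42] is false
  zoning ∈ {M1, R2, R3}: M1 is in the set → true
  lot coverage ≥ 58%: 94 ≥ 58 is true
  lot area between 45941 sq ft and 53951 sq ft: 60513 in [45941, 53951] is false
  front setback ≤ 51 ft: 55 ≤ 51 is false
  lot area ≥ 56651 sq ft: 60513 ≥ 56651 is true
Combine:
[1] false AND true AND true = false
[2] false AND true AND false = false
[3] false AND false = false
[4] true AND false AND true = false
[5] false AND false AND false = false
[6] true AND false AND true = false
[7.1] NOT false = true
[7] true AND false = false
[8.2] NOT false = true
[8] false AND true AND true = false
[root] false OR false OR false OR false OR false OR false OR false OR false = false
Overall: false → denied

Denied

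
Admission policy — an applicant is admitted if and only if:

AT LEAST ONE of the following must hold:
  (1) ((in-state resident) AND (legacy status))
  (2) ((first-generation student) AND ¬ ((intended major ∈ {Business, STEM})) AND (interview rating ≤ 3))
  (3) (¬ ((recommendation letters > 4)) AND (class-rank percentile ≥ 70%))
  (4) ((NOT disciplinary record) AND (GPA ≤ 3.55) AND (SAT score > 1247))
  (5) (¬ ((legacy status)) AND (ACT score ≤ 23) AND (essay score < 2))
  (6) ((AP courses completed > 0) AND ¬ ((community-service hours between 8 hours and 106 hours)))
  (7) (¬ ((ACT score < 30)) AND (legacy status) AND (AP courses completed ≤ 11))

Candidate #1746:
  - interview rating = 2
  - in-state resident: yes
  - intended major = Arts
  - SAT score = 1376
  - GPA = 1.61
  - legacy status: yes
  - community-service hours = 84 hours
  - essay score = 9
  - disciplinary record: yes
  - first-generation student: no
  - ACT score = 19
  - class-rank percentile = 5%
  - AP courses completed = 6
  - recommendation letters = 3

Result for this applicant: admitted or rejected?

Admitted

Atomic conditions:
  in-state resident: yes → true
  legacy status: yes → true
  first-generation student: no → false
  intended major ∈ {Business, STEM}: Arts is not in the set → false
  interview rating ≤ 3: 2 ≤ 3 is true
  recommendation letters > 4: 3 > 4 is false
  class-rank percentile ≥ 70%: 5 ≥ 70 is false
  NOT disciplinary record: yes → false
  GPA ≤ 3.55: 1.61 ≤ 3.55 is true
  SAT score > 1247: 1376 > 1247 is true
  ACT score ≤ 23: 19 ≤ 23 is true
  essay score < 2: 9 < 2 is false
  AP courses completed > 0: 6 > 0 is true
  community-service hours between 8 hours and 106 hours: 84 in [8, 106] is true
  ACT score < 30: 19 < 30 is true
  AP courses completed ≤ 11: 6 ≤ 11 is true
Combine:
[1] true AND true = true
[2.2] NOT false = true
[2] false AND true AND true = false
[3.1] NOT false = true
[3] true AND false = false
[4] false AND true AND true = false
[5.1] NOT true = false
[5] false AND true AND false = false
[6.2] NOT true = false
[6] true AND false = false
[7.1] NOT true = false
[7] false AND true AND true = false
[root] true OR false OR false OR false OR false OR false OR false = true
Overall: true → admitted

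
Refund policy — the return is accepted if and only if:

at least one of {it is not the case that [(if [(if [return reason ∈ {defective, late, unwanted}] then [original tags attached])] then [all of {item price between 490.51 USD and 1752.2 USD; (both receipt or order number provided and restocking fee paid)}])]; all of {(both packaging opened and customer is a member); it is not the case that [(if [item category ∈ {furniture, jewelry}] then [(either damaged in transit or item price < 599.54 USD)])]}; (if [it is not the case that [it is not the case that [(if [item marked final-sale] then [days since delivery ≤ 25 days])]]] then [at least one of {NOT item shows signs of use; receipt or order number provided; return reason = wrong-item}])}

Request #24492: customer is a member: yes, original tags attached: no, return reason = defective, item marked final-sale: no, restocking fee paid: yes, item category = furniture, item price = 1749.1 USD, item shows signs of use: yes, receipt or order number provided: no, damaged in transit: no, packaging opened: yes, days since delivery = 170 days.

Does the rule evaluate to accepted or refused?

Atomic conditions:
  return reason ∈ {defective, late, unwanted}: defective is in the set → true
  original tags attached: no → false
  item price between 490.51 USD and 1752.2 USD: 1749.1 in [490.51, 1752.2] is true
  receipt or order number provided: no → false
  restocking fee paid: yes → true
  packaging opened: yes → true
  customer is a member: yes → true
  item category ∈ {furniture, jewelry}: furniture is in the set → true
  damaged in transit: no → false
  item price < 599.54 USD: 1749.1 < 599.54 is false
  item marked final-sale: no → false
  days since delivery ≤ 25 days: 170 ≤ 25 is false
  NOT item shows signs of use: yes → false
  return reason = wrong-item: defective == wrong-item is false
Combine:
[1.1.1] true → false = false
[1.1.2.2] false AND true = false
[1.1.2] true AND false = false
[1.1] false → false (antecedent false ⇒ implication holds) = true
[1] NOT true = false
[2.1] true AND true = true
[2.2.1.2] false OR false = false
[2.2.1] true → false = false
[2.2] NOT false = true
[2] true AND true = true
[3.1.1.1] false → false (antecedent false ⇒ implication holds) = true
[3.1.1] NOT true = false
[3.1] NOT false = true
[3.2] false OR false OR false = false
[3] true → false = false
[root] false OR true OR false = true
Overall: true → accepted

Accepted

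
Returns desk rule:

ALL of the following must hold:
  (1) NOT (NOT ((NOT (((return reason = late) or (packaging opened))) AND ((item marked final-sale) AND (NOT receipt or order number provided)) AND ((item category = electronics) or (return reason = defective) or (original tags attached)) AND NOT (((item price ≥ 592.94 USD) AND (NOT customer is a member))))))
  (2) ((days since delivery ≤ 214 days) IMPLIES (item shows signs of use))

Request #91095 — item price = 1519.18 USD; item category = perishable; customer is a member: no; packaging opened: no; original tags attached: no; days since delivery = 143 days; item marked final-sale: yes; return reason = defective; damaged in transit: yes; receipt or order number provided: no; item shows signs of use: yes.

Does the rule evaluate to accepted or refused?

Atomic conditions:
  return reason = late: defective == late is false
  packaging opened: no → false
  item marked final-sale: yes → true
  NOT receipt or order number provided: no → true
  item category = electronics: perishable == electronics is false
  return reason = defective: defective == defective is true
  original tags attached: no → false
  item price ≥ 592.94 USD: 1519.18 ≥ 592.94 is true
  NOT customer is a member: no → true
  days since delivery ≤ 214 days: 143 ≤ 214 is true
  item shows signs of use: yes → true
Combine:
[1.1.1.1.1] false OR false = false
[1.1.1.1] NOT false = true
[1.1.1.2] true AND true = true
[1.1.1.3] false OR true OR false = true
[1.1.1.4.1] true AND true = true
[1.1.1.4] NOT true = false
[1.1.1] true AND true AND true AND false = false
[1.1] NOT false = true
[1] NOT true = false
[2] true → true = true
[root] false AND true = false
Overall: false → refused

Refused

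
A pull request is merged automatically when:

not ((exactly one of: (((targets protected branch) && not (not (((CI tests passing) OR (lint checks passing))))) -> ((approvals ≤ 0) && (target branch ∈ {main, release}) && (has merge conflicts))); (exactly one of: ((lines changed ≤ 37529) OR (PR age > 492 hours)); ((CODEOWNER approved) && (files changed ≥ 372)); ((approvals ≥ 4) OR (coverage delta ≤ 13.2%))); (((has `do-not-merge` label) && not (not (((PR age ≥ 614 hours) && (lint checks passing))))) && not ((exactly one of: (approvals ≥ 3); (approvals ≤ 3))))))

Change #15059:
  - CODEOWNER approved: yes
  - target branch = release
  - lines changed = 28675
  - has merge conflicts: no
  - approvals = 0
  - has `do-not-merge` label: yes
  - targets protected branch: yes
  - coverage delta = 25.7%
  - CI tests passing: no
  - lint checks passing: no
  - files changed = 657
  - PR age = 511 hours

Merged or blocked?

Blocked

Atomic conditions:
  targets protected branch: yes → true
  CI tests passing: no → false
  lint checks passing: no → false
  approvals ≤ 0: 0 ≤ 0 is true
  target branch ∈ {main, release}: release is in the set → true
  has merge conflicts: no → false
  lines changed ≤ 37529: 28675 ≤ 37529 is true
  PR age > 492 hours: 511 > 492 is true
  CODEOWNER approved: yes → true
  files changed ≥ 372: 657 ≥ 372 is true
  approvals ≥ 4: 0 ≥ 4 is false
  coverage delta ≤ 13.2%: 25.7 ≤ 13.2 is false
  has `do-not-merge` label: yes → true
  PR age ≥ 614 hours: 511 ≥ 614 is false
  approvals ≥ 3: 0 ≥ 3 is false
  approvals ≤ 3: 0 ≤ 3 is true
Combine:
[1.1.1.2.1.1] false OR false = false
[1.1.1.2.1] NOT false = true
[1.1.1.2] NOT true = false
[1.1.1] true AND false = false
[1.1.2] true AND true AND false = false
[1.1] false → false (antecedent false ⇒ implication holds) = true
[1.2.1] true OR true = true
[1.2.2] true AND true = true
[1.2.3] false OR false = false
[1.2] exactly-one(true, true, false) = false
[1.3.1.2.1.1] false AND false = false
[1.3.1.2.1] NOT false = true
[1.3.1.2] NOT true = false
[1.3.1] true AND false = false
[1.3.2.1] exactly-one(false, true) = true
[1.3.2] NOT true = false
[1.3] false AND false = false
[1] exactly-one(true, false, false) = true
[root] NOT true = false
Overall: false → blocked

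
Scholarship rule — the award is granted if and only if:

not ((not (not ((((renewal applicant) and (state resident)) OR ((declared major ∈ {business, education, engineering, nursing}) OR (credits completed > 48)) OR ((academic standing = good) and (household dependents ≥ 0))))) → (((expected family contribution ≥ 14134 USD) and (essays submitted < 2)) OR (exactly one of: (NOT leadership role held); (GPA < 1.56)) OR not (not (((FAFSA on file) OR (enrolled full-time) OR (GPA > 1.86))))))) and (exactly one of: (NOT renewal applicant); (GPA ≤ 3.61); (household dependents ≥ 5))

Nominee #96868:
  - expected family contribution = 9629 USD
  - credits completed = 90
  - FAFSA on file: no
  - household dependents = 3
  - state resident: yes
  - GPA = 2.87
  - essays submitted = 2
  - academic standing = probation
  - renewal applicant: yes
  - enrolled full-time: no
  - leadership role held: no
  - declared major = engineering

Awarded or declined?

Atomic conditions:
  renewal applicant: yes → true
  state resident: yes → true
  declared major ∈ {business, education, engineering, nursing}: engineering is in the set → true
  credits completed > 48: 90 > 48 is true
  academic standing = good: probation == good is false
  household dependents ≥ 0: 3 ≥ 0 is true
  expected family contribution ≥ 14134 USD: 9629 ≥ 14134 is false
  essays submitted < 2: 2 < 2 is false
  NOT leadership role held: no → true
  GPA < 1.56: 2.87 < 1.56 is false
  FAFSA on file: no → false
  enrolled full-time: no → false
  GPA > 1.86: 2.87 > 1.86 is true
  NOT renewal applicant: yes → false
  GPA ≤ 3.61: 2.87 ≤ 3.61 is true
  household dependents ≥ 5: 3 ≥ 5 is false
Combine:
[1.1.1.1.1.1] true AND true = true
[1.1.1.1.1.2] true OR true = true
[1.1.1.1.1.3] false AND true = false
[1.1.1.1.1] true OR true OR false = true
[1.1.1.1] NOT true = false
[1.1.1] NOT false = true
[1.1.2.1] false AND false = false
[1.1.2.2] exactly-one(true, false) = true
[1.1.2.3.1.1] false OR false OR true = true
[1.1.2.3.1] NOT true = false
[1.1.2.3] NOT false = true
[1.1.2] false OR true OR true = true
[1.1] true → true = true
[1] NOT true = false
[2] exactly-one(false, true, false) = true
[root] false AND true = false
Overall: false → declined

Declined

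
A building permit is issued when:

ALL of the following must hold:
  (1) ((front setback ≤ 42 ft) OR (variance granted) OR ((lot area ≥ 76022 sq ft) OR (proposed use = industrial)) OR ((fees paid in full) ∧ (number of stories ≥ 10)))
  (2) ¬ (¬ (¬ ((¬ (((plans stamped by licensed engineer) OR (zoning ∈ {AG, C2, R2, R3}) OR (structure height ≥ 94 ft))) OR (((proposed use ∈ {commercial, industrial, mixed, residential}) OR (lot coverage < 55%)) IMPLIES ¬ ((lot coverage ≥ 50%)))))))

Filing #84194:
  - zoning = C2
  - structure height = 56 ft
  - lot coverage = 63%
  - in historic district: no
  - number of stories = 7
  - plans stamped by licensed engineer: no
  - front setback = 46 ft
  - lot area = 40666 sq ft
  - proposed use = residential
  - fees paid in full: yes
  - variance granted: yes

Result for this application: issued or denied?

Atomic conditions:
  front setback ≤ 42 ft: 46 ≤ 42 is false
  variance granted: yes → true
  lot area ≥ 76022 sq ft: 40666 ≥ 76022 is false
  proposed use = industrial: residential == industrial is false
  fees paid in full: yes → true
  number of stories ≥ 10: 7 ≥ 10 is false
  plans stamped by licensed engineer: no → false
  zoning ∈ {AG, C2, R2, R3}: C2 is in the set → true
  structure height ≥ 94 ft: 56 ≥ 94 is false
  proposed use ∈ {commercial, industrial, mixed, residential}: residential is in the set → true
  lot coverage < 55%: 63 < 55 is false
  lot coverage ≥ 50%: 63 ≥ 50 is true
Combine:
[1.3] false OR false = false
[1.4] true AND false = false
[1] false OR true OR false OR false = true
[2.1.1.1.1.1] false OR true OR false = true
[2.1.1.1.1] NOT true = false
[2.1.1.1.2.1] true OR false = true
[2.1.1.1.2.2] NOT true = false
[2.1.1.1.2] true → false = false
[2.1.1.1] false OR false = false
[2.1.1] NOT false = true
[2.1] NOT true = false
[2] NOT false = true
[root] true AND true = true
Overall: true → issued

Issued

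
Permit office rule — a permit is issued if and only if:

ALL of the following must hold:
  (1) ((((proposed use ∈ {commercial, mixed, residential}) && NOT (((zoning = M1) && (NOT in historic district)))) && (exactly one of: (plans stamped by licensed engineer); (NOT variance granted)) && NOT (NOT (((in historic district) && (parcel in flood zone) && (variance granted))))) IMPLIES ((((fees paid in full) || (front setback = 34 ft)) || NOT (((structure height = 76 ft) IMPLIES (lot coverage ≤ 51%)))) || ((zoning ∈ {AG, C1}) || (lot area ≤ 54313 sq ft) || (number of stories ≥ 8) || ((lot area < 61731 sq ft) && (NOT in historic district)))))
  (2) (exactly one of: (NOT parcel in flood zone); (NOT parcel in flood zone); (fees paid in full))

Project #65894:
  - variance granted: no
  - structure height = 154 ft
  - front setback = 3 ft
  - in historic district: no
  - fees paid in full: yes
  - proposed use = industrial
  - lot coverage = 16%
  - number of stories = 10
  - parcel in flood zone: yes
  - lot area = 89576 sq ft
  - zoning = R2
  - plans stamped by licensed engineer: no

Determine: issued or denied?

Issued

Atomic conditions:
  proposed use ∈ {commercial, mixed, residential}: industrial is not in the set → false
  zoning = M1: R2 == M1 is false
  NOT in historic district: no → true
  plans stamped by licensed engineer: no → false
  NOT variance granted: no → true
  in historic district: no → false
  parcel in flood zone: yes → true
  variance granted: no → false
  fees paid in full: yes → true
  front setback = 34 ft: 3 == 34 is false
  structure height = 76 ft: 154 == 76 is false
  lot coverage ≤ 51%: 16 ≤ 51 is true
  zoning ∈ {AG, C1}: R2 is not in the set → false
  lot area ≤ 54313 sq ft: 89576 ≤ 54313 is false
  number of stories ≥ 8: 10 ≥ 8 is true
  lot area < 61731 sq ft: 89576 < 61731 is false
  NOT parcel in flood zone: yes → false
Combine:
[1.1.1.2.1] false AND true = false
[1.1.1.2] NOT false = true
[1.1.1] false AND true = false
[1.1.2] exactly-one(false, true) = true
[1.1.3.1.1] false AND true AND false = false
[1.1.3.1] NOT false = true
[1.1.3] NOT true = false
[1.1] false AND true AND false = false
[1.2.1.1] true OR false = true
[1.2.1.2.1] false → true (antecedent false ⇒ implication holds) = true
[1.2.1.2] NOT true = false
[1.2.1] true OR false = true
[1.2.2.4] false AND true = false
[1.2.2] false OR false OR true OR false = true
[1.2] true OR true = true
[1] false → true (antecedent false ⇒ implication holds) = true
[2] exactly-one(false, false, true) = true
[root] true AND true = true
Overall: true → issued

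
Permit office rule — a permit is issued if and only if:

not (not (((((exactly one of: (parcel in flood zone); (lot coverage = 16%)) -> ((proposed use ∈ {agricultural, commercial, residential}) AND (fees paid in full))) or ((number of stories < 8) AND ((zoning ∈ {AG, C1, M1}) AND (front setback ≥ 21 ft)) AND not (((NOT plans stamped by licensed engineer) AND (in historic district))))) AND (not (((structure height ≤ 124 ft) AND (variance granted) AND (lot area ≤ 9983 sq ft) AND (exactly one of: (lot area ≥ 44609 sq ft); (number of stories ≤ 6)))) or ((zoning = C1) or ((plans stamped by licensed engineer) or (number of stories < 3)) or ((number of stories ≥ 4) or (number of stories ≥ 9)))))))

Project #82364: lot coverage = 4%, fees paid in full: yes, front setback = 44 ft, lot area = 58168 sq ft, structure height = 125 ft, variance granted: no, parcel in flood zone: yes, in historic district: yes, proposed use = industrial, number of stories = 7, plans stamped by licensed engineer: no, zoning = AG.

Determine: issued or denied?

Atomic conditions:
  parcel in flood zone: yes → true
  lot coverage = 16%: 4 == 16 is false
  proposed use ∈ {agricultural, commercial, residential}: industrial is not in the set → false
  fees paid in full: yes → true
  number of stories < 8: 7 < 8 is true
  zoning ∈ {AG, C1, M1}: AG is in the set → true
  front setback ≥ 21 ft: 44 ≥ 21 is true
  NOT plans stamped by licensed engineer: no → true
  in historic district: yes → true
  structure height ≤ 124 ft: 125 ≤ 124 is false
  variance granted: no → false
  lot area ≤ 9983 sq ft: 58168 ≤ 9983 is false
  lot area ≥ 44609 sq ft: 58168 ≥ 44609 is true
  number of stories ≤ 6: 7 ≤ 6 is false
  zoning = C1: AG == C1 is false
  plans stamped by licensed engineer: no → false
  number of stories < 3: 7 < 3 is false
  number of stories ≥ 4: 7 ≥ 4 is true
  number of stories ≥ 9: 7 ≥ 9 is false
Combine:
[1.1.1.1.1] exactly-one(true, false) = true
[1.1.1.1.2] false AND true = false
[1.1.1.1] true → false = false
[1.1.1.2.2] true AND true = true
[1.1.1.2.3.1] true AND true = true
[1.1.1.2.3] NOT true = false
[1.1.1.2] true AND true AND false = false
[1.1.1] false OR false = false
[1.1.2.1.1.4] exactly-one(true, false) = true
[1.1.2.1.1] false AND false AND false AND true = false
[1.1.2.1] NOT false = true
[1.1.2.2.2] false OR false = false
[1.1.2.2.3] true OR false = true
[1.1.2.2] false OR false OR true = true
[1.1.2] true OR true = true
[1.1] false AND true = false
[1] NOT false = true
[root] NOT true = false
Overall: false → denied

Denied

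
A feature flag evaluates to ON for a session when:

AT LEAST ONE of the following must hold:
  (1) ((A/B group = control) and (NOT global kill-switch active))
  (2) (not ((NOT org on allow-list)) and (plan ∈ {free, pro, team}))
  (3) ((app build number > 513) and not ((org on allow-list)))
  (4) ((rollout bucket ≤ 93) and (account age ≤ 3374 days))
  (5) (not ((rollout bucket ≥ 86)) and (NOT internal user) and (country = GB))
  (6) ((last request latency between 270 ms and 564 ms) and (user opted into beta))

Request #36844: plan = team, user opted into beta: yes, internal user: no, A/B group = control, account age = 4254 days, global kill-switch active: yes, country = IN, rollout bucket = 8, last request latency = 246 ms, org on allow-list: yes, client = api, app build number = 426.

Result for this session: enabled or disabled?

Enabled

Atomic conditions:
  A/B group = control: control == control is true
  NOT global kill-switch active: yes → false
  NOT org on allow-list: yes → false
  plan ∈ {free, pro, team}: team is in the set → true
  app build number > 513: 426 > 513 is false
  org on allow-list: yes → true
  rollout bucket ≤ 93: 8 ≤ 93 is true
  account age ≤ 3374 days: 4254 ≤ 3374 is false
  rollout bucket ≥ 86: 8 ≥ 86 is false
  NOT internal user: no → true
  country = GB: IN == GB is false
  last request latency between 270 ms and 564 ms: 246 in [270, 564] is false
  user opted into beta: yes → true
Combine:
[1] true AND false = false
[2.1] NOT false = true
[2] true AND true = true
[3.2] NOT true = false
[3] false AND false = false
[4] true AND false = false
[5.1] NOT false = true
[5] true AND true AND false = false
[6] false AND true = false
[root] false OR true OR false OR false OR false OR false = true
Overall: true → enabled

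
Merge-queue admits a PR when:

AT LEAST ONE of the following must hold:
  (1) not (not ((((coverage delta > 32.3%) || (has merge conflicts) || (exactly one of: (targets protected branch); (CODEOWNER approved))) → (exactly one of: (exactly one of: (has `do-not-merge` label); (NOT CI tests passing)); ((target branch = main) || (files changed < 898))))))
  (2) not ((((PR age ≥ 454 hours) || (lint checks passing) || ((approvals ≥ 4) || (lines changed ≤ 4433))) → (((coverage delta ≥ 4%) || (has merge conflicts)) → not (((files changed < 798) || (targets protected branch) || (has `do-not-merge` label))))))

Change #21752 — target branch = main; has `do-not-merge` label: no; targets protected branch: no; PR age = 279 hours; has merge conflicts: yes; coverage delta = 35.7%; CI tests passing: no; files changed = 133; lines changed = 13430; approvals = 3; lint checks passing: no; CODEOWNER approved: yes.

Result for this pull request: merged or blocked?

Atomic conditions:
  coverage delta > 32.3%: 35.7 > 32.3 is true
  has merge conflicts: yes → true
  targets protected branch: no → false
  CODEOWNER approved: yes → true
  has `do-not-merge` label: no → false
  NOT CI tests passing: no → true
  target branch = main: main == main is true
  files changed < 898: 133 < 898 is true
  PR age ≥ 454 hours: 279 ≥ 454 is false
  lint checks passing: no → false
  approvals ≥ 4: 3 ≥ 4 is false
  lines changed ≤ 4433: 13430 ≤ 4433 is false
  coverage delta ≥ 4%: 35.7 ≥ 4 is true
  files changed < 798: 133 < 798 is true
Combine:
[1.1.1.1.3] exactly-one(false, true) = true
[1.1.1.1] true OR true OR true = true
[1.1.1.2.1] exactly-one(false, true) = true
[1.1.1.2.2] true OR true = true
[1.1.1.2] exactly-one(true, true) = false
[1.1.1] true → false = false
[1.1] NOT false = true
[1] NOT true = false
[2.1.1.3] false OR false = false
[2.1.1] false OR false OR false = false
[2.1.2.1] true OR true = true
[2.1.2.2.1] true OR false OR false = true
[2.1.2.2] NOT true = false
[2.1.2] true → false = false
[2.1] false → false (antecedent false ⇒ implication holds) = true
[2] NOT true = false
[root] false OR false = false
Overall: false → blocked

Blocked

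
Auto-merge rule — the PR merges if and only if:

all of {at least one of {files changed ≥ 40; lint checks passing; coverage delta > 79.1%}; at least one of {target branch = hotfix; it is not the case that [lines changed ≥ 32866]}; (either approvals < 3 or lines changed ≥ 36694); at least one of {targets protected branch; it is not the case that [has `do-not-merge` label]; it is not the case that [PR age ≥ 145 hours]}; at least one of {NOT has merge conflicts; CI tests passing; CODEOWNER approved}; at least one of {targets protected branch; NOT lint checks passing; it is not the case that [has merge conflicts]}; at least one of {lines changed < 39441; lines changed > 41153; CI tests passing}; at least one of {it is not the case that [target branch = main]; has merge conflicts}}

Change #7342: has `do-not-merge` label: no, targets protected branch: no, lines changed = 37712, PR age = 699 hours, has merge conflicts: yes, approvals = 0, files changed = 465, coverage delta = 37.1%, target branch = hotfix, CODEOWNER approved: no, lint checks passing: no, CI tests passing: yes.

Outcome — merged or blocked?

Atomic conditions:
  files changed ≥ 40: 465 ≥ 40 is true
  lint checks passing: no → false
  coverage delta > 79.1%: 37.1 > 79.1 is false
  target branch = hotfix: hotfix == hotfix is true
  lines changed ≥ 32866: 37712 ≥ 32866 is true
  approvals < 3: 0 < 3 is true
  lines changed ≥ 36694: 37712 ≥ 36694 is true
  targets protected branch: no → false
  has `do-not-merge` label: no → false
  PR age ≥ 145 hours: 699 ≥ 145 is true
  NOT has merge conflicts: yes → false
  CI tests passing: yes → true
  CODEOWNER approved: no → false
  NOT lint checks passing: no → true
  has merge conflicts: yes → true
  lines changed < 39441: 37712 < 39441 is true
  lines changed > 41153: 37712 > 41153 is false
  target branch = main: hotfix == main is false
Combine:
[1] true OR false OR false = true
[2.2] NOT true = false
[2] true OR false = true
[3] true OR true = true
[4.2] NOT false = true
[4.3] NOT true = false
[4] false OR true OR false = true
[5] false OR true OR false = true
[6.3] NOT true = false
[6] false OR true OR false = true
[7] true OR false OR true = true
[8.1] NOT false = true
[8] true OR true = true
[root] true AND true AND true AND true AND true AND true AND true AND true = true
Overall: true → merged

Merged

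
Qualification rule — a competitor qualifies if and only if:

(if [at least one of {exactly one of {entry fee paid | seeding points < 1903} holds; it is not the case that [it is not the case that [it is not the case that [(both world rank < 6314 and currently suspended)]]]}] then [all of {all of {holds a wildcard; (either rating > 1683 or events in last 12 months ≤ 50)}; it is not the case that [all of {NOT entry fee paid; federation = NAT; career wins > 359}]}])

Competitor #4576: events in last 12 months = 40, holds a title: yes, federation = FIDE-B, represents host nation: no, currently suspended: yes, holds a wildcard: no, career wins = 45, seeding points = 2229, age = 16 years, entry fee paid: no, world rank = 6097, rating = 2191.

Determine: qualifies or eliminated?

Atomic conditions:
  entry fee paid: no → false
  seeding points < 1903: 2229 < 1903 is false
  world rank < 6314: 6097 < 6314 is true
  currently suspended: yes → true
  holds a wildcard: no → false
  rating > 1683: 2191 > 1683 is true
  events in last 12 months ≤ 50: 40 ≤ 50 is true
  NOT entry fee paid: no → true
  federation = NAT: FIDE-B == NAT is false
  career wins > 359: 45 > 359 is false
Combine:
[1.1] exactly-one(false, false) = false
[1.2.1.1.1] true AND true = true
[1.2.1.1] NOT true = false
[1.2.1] NOT false = true
[1.2] NOT true = false
[1] false OR false = false
[2.1.2] true OR true = true
[2.1] false AND true = false
[2.2.1] true AND false AND false = false
[2.2] NOT false = true
[2] false AND true = false
[root] false → false (antecedent false ⇒ implication holds) = true
Overall: true → qualifies

Qualifies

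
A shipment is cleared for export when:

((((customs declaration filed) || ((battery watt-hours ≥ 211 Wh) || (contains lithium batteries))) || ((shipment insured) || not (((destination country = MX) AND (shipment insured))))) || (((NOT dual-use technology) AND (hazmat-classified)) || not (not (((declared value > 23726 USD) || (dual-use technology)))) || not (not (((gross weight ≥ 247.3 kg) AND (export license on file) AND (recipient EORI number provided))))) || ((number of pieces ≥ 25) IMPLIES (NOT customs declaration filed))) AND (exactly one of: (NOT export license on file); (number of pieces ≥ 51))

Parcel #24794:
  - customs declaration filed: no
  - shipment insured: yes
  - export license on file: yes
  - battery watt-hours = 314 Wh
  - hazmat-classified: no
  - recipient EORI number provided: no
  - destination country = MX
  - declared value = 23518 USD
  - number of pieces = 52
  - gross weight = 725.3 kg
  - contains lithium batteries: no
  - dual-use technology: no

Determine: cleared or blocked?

Cleared

Atomic conditions:
  customs declaration filed: no → false
  battery watt-hours ≥ 211 Wh: 314 ≥ 211 is true
  contains lithium batteries: no → false
  shipment insured: yes → true
  destination country = MX: MX == MX is true
  NOT dual-use technology: no → true
  hazmat-classified: no → false
  declared value > 23726 USD: 23518 > 23726 is false
  dual-use technology: no → false
  gross weight ≥ 247.3 kg: 725.3 ≥ 247.3 is true
  export license on file: yes → true
  recipient EORI number provided: no → false
  number of pieces ≥ 25: 52 ≥ 25 is true
  NOT customs declaration filed: no → true
  NOT export license on file: yes → false
  number of pieces ≥ 51: 52 ≥ 51 is true
Combine:
[1.1.1.2] true OR false = true
[1.1.1] false OR true = true
[1.1.2.2.1] true AND true = true
[1.1.2.2] NOT true = false
[1.1.2] true OR false = true
[1.1] true OR true = true
[1.2.1] true AND false = false
[1.2.2.1.1] false OR false = false
[1.2.2.1] NOT false = true
[1.2.2] NOT true = false
[1.2.3.1.1] true AND true AND false = false
[1.2.3.1] NOT false = true
[1.2.3] NOT true = false
[1.2] false OR false OR false = false
[1.3] true → true = true
[1] true OR false OR true = true
[2] exactly-one(false, true) = true
[root] true AND true = true
Overall: true → cleared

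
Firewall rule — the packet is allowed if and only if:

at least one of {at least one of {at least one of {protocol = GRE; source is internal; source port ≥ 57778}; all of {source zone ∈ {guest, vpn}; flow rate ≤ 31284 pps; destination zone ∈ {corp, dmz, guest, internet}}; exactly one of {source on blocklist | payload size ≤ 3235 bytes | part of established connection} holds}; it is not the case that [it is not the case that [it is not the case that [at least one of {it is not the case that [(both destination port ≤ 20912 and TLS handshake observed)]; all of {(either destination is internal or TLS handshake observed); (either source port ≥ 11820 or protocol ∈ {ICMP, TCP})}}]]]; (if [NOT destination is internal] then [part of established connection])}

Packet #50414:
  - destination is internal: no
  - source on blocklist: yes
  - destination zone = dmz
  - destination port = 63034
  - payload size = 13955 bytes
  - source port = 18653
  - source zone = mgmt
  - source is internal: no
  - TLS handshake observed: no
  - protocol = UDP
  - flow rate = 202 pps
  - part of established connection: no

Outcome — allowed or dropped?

Allowed

Atomic conditions:
  protocol = GRE: UDP == GRE is false
  source is internal: no → false
  source port ≥ 57778: 18653 ≥ 57778 is false
  source zone ∈ {guest, vpn}: mgmt is not in the set → false
  flow rate ≤ 31284 pps: 202 ≤ 31284 is true
  destination zone ∈ {corp, dmz, guest, internet}: dmz is in the set → true
  source on blocklist: yes → true
  payload size ≤ 3235 bytes: 13955 ≤ 3235 is false
  part of established connection: no → false
  destination port ≤ 20912: 63034 ≤ 20912 is false
  TLS handshake observed: no → false
  destination is internal: no → false
  source port ≥ 11820: 18653 ≥ 11820 is true
  protocol ∈ {ICMP, TCP}: UDP is not in the set → false
  NOT destination is internal: no → true
Combine:
[1.1] false OR false OR false = false
[1.2] false AND true AND true = false
[1.3] exactly-one(true, false, false) = true
[1] false OR false OR true = true
[2.1.1.1.1.1] false AND false = false
[2.1.1.1.1] NOT false = true
[2.1.1.1.2.1] false OR false = false
[2.1.1.1.2.2] true OR false = true
[2.1.1.1.2] false AND true = false
[2.1.1.1] true OR false = true
[2.1.1] NOT true = false
[2.1] NOT false = true
[2] NOT true = false
[3] true → false = false
[root] true OR false OR false = true
Overall: true → allowed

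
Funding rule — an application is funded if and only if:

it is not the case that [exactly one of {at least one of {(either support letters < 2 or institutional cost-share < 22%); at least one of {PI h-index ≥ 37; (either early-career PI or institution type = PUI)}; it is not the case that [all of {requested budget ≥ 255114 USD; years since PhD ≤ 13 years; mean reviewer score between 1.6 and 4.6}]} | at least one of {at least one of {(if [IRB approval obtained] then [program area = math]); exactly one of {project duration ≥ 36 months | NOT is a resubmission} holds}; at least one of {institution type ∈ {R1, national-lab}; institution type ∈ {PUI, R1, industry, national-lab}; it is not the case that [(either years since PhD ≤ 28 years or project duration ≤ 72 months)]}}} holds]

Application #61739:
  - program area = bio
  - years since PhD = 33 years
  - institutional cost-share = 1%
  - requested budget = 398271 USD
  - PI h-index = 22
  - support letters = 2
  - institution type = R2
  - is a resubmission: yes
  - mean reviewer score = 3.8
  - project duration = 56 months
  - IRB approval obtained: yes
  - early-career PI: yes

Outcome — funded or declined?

Atomic conditions:
  support letters < 2: 2 < 2 is false
  institutional cost-share < 22%: 1 < 22 is true
  PI h-index ≥ 37: 22 ≥ 37 is false
  early-career PI: yes → true
  institution type = PUI: R2 == PUI is false
  requested budget ≥ 255114 USD: 398271 ≥ 255114 is true
  years since PhD ≤ 13 years: 33 ≤ 13 is false
  mean reviewer score between 1.6 and 4.6: 3.8 in [1.6, 4.6] is true
  IRB approval obtained: yes → true
  program area = math: bio == math is false
  project duration ≥ 36 months: 56 ≥ 36 is true
  NOT is a resubmission: yes → false
  institution type ∈ {R1, national-lab}: R2 is not in the set → false
  institution type ∈ {PUI, R1, industry, national-lab}: R2 is not in the set → false
  years since PhD ≤ 28 years: 33 ≤ 28 is false
  project duration ≤ 72 months: 56 ≤ 72 is true
Combine:
[1.1.1] false OR true = true
[1.1.2.2] true OR false = true
[1.1.2] false OR true = true
[1.1.3.1] true AND false AND true = false
[1.1.3] NOT false = true
[1.1] true OR true OR true = true
[1.2.1.1] true → false = false
[1.2.1.2] exactly-one(true, false) = true
[1.2.1] false OR true = true
[1.2.2.3.1] false OR true = true
[1.2.2.3] NOT true = false
[1.2.2] false OR false OR false = false
[1.2] true OR false = true
[1] exactly-one(true, true) = false
[root] NOT false = true
Overall: true → funded

Funded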